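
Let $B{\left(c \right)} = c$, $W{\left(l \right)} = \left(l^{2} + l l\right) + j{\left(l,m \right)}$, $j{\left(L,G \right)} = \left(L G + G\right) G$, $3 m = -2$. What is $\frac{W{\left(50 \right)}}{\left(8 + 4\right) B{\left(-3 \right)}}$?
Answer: $- \frac{3767}{27} \approx -139.52$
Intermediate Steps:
$m = - \frac{2}{3}$ ($m = \frac{1}{3} \left(-2\right) = - \frac{2}{3} \approx -0.66667$)
$j{\left(L,G \right)} = G \left(G + G L\right)$ ($j{\left(L,G \right)} = \left(G L + G\right) G = \left(G + G L\right) G = G \left(G + G L\right)$)
$W{\left(l \right)} = \frac{4}{9} + 2 l^{2} + \frac{4 l}{9}$ ($W{\left(l \right)} = \left(l^{2} + l l\right) + \left(- \frac{2}{3}\right)^{2} \left(1 + l\right) = \left(l^{2} + l^{2}\right) + \frac{4 \left(1 + l\right)}{9} = 2 l^{2} + \left(\frac{4}{9} + \frac{4 l}{9}\right) = \frac{4}{9} + 2 l^{2} + \frac{4 l}{9}$)
$\frac{W{\left(50 \right)}}{\left(8 + 4\right) B{\left(-3 \right)}} = \frac{\frac{4}{9} + 2 \cdot 50^{2} + \frac{4}{9} \cdot 50}{\left(8 + 4\right) \left(-3\right)} = \frac{\frac{4}{9} + 2 \cdot 2500 + \frac{200}{9}}{12 \left(-3\right)} = \frac{\frac{4}{9} + 5000 + \frac{200}{9}}{-36} = \frac{15068}{3} \left(- \frac{1}{36}\right) = - \frac{3767}{27}$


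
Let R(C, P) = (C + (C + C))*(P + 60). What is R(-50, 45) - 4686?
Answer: -20436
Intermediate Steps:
R(C, P) = 3*C*(60 + P) (R(C, P) = (C + 2*C)*(60 + P) = (3*C)*(60 + P) = 3*C*(60 + P))
R(-50, 45) - 4686 = 3*(-50)*(60 + 45) - 4686 = 3*(-50)*105 - 4686 = -15750 - 4686 = -20436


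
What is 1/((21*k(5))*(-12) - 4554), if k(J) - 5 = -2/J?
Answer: -5/28566 ≈ -0.00017503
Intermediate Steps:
k(J) = 5 - 2/J
1/((21*k(5))*(-12) - 4554) = 1/((21*(5 - 2/5))*(-12) - 4554) = 1/((21*(5 - 2*⅕))*(-12) - 4554) = 1/((21*(5 - ⅖))*(-12) - 4554) = 1/((21*(23/5))*(-12) - 4554) = 1/((483/5)*(-12) - 4554) = 1/(-5796/5 - 4554) = 1/(-28566/5) = -5/28566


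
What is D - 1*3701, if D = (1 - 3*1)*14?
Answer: -3729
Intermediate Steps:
D = -28 (D = (1 - 3)*14 = -2*14 = -28)
D - 1*3701 = -28 - 1*3701 = -28 - 3701 = -3729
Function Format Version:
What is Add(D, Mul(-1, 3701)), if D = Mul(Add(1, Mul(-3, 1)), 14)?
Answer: -3729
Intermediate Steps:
D = -28 (D = Mul(Add(1, -3), 14) = Mul(-2, 14) = -28)
Add(D, Mul(-1, 3701)) = Add(-28, Mul(-1, 3701)) = Add(-28, -3701) = -3729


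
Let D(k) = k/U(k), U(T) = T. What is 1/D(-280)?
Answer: 1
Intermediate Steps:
D(k) = 1 (D(k) = k/k = 1)
1/D(-280) = 1/1 = 1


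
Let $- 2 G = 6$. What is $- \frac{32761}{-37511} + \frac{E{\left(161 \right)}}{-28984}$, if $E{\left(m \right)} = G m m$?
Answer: $\frac{3866512717}{1087218824} \approx 3.5563$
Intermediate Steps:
$G = -3$ ($G = \left(- \frac{1}{2}\right) 6 = -3$)
$E{\left(m \right)} = - 3 m^{2}$ ($E{\left(m \right)} = - 3 m m = - 3 m^{2}$)
$- \frac{32761}{-37511} + \frac{E{\left(161 \right)}}{-28984} = - \frac{32761}{-37511} + \frac{\left(-3\right) 161^{2}}{-28984} = \left(-32761\right) \left(- \frac{1}{37511}\right) + \left(-3\right) 25921 \left(- \frac{1}{28984}\right) = \frac{32761}{37511} - - \frac{77763}{28984} = \frac{32761}{37511} + \frac{77763}{28984} = \frac{3866512717}{1087218824}$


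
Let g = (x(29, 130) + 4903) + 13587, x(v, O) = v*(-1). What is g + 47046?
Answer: 65507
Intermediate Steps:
x(v, O) = -v
g = 18461 (g = (-1*29 + 4903) + 13587 = (-29 + 4903) + 13587 = 4874 + 13587 = 18461)
g + 47046 = 18461 + 47046 = 65507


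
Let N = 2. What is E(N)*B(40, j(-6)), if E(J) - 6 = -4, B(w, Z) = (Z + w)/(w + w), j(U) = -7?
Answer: 33/40 ≈ 0.82500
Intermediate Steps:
B(w, Z) = (Z + w)/(2*w) (B(w, Z) = (Z + w)/((2*w)) = (Z + w)*(1/(2*w)) = (Z + w)/(2*w))
E(J) = 2 (E(J) = 6 - 4 = 2)
E(N)*B(40, j(-6)) = 2*((½)*(-7 + 40)/40) = 2*((½)*(1/40)*33) = 2*(33/80) = 33/40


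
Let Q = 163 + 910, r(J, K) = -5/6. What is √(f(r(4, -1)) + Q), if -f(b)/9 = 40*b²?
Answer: √823 ≈ 28.688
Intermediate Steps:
r(J, K) = -⅚ (r(J, K) = -5*⅙ = -⅚)
f(b) = -360*b²
Q = 1073
√(f(r(4, -1)) + Q) = √(-360*(-⅚)² + 1073) = √(-360*25/36 + 1073) = √(-250 + 1073) = √823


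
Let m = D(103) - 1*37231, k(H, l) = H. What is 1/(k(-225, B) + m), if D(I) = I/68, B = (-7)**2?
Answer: -68/2546905 ≈ -2.6699e-5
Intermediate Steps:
B = 49
D(I) = I/68 (D(I) = I*(1/68) = I/68)
m = -2531605/68 (m = (1/68)*103 - 1*37231 = 103/68 - 37231 = -2531605/68 ≈ -37230.)
1/(k(-225, B) + m) = 1/(-225 - 2531605/68) = 1/(-2546905/68) = -68/2546905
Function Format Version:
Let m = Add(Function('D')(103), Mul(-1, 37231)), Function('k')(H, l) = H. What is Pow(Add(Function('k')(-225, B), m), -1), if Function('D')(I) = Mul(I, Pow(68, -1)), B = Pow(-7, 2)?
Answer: Rational(-68, 2546905) ≈ -2.6699e-5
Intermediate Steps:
B = 49
Function('D')(I) = Mul(Rational(1, 68), I) (Function('D')(I) = Mul(I, Rational(1, 68)) = Mul(Rational(1, 68), I))
m = Rational(-2531605, 68) (m = Add(Mul(Rational(1, 68), 103), Mul(-1, 37231)) = Add(Rational(103, 68), -37231) = Rational(-2531605, 68) ≈ -37230.)
Pow(Add(Function('k')(-225, B), m), -1) = Pow(Add(-225, Rational(-2531605, 68)), -1) = Pow(Rational(-2546905, 68), -1) = Rational(-68, 2546905)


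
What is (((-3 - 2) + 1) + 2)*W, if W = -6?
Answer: 12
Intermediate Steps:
(((-3 - 2) + 1) + 2)*W = (((-3 - 2) + 1) + 2)*(-6) = ((-5 + 1) + 2)*(-6) = (-4 + 2)*(-6) = -2*(-6) = 12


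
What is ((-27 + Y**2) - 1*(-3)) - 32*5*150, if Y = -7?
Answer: -23975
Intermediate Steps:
((-27 + Y**2) - 1*(-3)) - 32*5*150 = ((-27 + (-7)**2) - 1*(-3)) - 32*5*150 = ((-27 + 49) + 3) - 160*150 = (22 + 3) - 24000 = 25 - 24000 = -23975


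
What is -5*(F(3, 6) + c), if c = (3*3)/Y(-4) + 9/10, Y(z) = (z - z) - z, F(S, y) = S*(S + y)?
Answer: -603/4 ≈ -150.75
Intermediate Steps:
Y(z) = -z (Y(z) = 0 - z = -z)
c = 63/20 (c = (3*3)/((-1*(-4))) + 9/10 = 9/4 + 9*(⅒) = 9*(¼) + 9/10 = 9/4 + 9/10 = 63/20 ≈ 3.1500)
-5*(F(3, 6) + c) = -5*(3*(3 + 6) + 63/20) = -5*(3*9 + 63/20) = -5*(27 + 63/20) = -5*603/20 = -603/4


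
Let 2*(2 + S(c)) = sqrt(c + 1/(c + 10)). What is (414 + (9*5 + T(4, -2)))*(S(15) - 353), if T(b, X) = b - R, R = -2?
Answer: -165075 + 93*sqrt(94) ≈ -1.6417e+5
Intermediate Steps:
T(b, X) = 2 + b (T(b, X) = b - 1*(-2) = b + 2 = 2 + b)
S(c) = -2 + sqrt(c + 1/(10 + c))/2 (S(c) = -2 + sqrt(c + 1/(c + 10))/2 = -2 + sqrt(c + 1/(10 + c))/2)
(414 + (9*5 + T(4, -2)))*(S(15) - 353) = (414 + (9*5 + (2 + 4)))*((-2 + sqrt((1 + 15*(10 + 15))/(10 + 15))/2) - 353) = (414 + (45 + 6))*((-2 + sqrt((1 + 15*25)/25)/2) - 353) = (414 + 51)*((-2 + sqrt((1 + 375)/25)/2) - 353) = 465*((-2 + sqrt((1/25)*376)/2) - 353) = 465*((-2 + sqrt(376/25)/2) - 353) = 465*((-2 + (2*sqrt(94)/5)/2) - 353) = 465*((-2 + sqrt(94)/5) - 353) = 465*(-355 + sqrt(94)/5) = -165075 + 93*sqrt(94)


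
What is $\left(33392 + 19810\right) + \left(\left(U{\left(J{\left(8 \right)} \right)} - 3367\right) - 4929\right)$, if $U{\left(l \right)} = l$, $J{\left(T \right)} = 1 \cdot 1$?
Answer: $44907$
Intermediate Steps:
$J{\left(T \right)} = 1$
$\left(33392 + 19810\right) + \left(\left(U{\left(J{\left(8 \right)} \right)} - 3367\right) - 4929\right) = \left(33392 + 19810\right) + \left(\left(1 - 3367\right) - 4929\right) = 53202 - 8295 = 44907$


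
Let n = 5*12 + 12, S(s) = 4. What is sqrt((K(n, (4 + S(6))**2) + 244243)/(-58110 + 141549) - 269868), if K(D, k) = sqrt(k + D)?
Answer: sqrt(-208757626941239 + 18542*sqrt(34))/27813 ≈ 519.49*I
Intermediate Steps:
n = 72 (n = 60 + 12 = 72)
K(D, k) = sqrt(D + k)
sqrt((K(n, (4 + S(6))**2) + 244243)/(-58110 + 141549) - 269868) = sqrt((sqrt(72 + (4 + 4)**2) + 244243)/(-58110 + 141549) - 269868) = sqrt((sqrt(72 + 8**2) + 244243)/83439 - 269868) = sqrt((sqrt(72 + 64) + 244243)*(1/83439) - 269868) = sqrt((sqrt(136) + 244243)*(1/83439) - 269868) = sqrt((2*sqrt(34) + 244243)*(1/83439) - 269868) = sqrt((244243 + 2*sqrt(34))*(1/83439) - 269868) = sqrt((244243/83439 + 2*sqrt(34)/83439) - 269868) = sqrt(-22517271809/83439 + 2*sqrt(34)/83439)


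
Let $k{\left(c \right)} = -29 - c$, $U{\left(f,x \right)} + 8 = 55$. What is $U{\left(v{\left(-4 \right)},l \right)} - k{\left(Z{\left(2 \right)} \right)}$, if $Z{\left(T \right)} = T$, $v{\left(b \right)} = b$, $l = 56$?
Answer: $78$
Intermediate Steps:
$U{\left(f,x \right)} = 47$ ($U{\left(f,x \right)} = -8 + 55 = 47$)
$U{\left(v{\left(-4 \right)},l \right)} - k{\left(Z{\left(2 \right)} \right)} = 47 - \left(-29 - 2\right) = 47 - -31 = 47 + 31 = 78$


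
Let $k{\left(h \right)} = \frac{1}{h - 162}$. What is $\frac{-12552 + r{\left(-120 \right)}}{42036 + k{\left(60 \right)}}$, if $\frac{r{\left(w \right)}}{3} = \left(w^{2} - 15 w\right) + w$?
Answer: $\frac{3640176}{4287671} \approx 0.84899$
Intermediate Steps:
$r{\left(w \right)} = - 42 w + 3 w^{2}$ ($r{\left(w \right)} = 3 \left(\left(w^{2} - 15 w\right) + w\right) = 3 \left(w^{2} - 14 w\right) = - 42 w + 3 w^{2}$)
$k{\left(h \right)} = \frac{1}{-162 + h}$
$\frac{-12552 + r{\left(-120 \right)}}{42036 + k{\left(60 \right)}} = \frac{-12552 + 3 \left(-120\right) \left(-14 - 120\right)}{42036 + \frac{1}{-162 + 60}} = \frac{-12552 + 3 \left(-120\right) \left(-134\right)}{42036 + \frac{1}{-102}} = \frac{-12552 + 48240}{42036 - \frac{1}{102}} = \frac{35688}{\frac{4287671}{102}} = 35688 \cdot \frac{102}{4287671} = \frac{3640176}{4287671}$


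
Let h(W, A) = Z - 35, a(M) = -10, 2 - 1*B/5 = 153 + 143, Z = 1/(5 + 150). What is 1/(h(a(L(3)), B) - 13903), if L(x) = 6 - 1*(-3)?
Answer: -155/2160389 ≈ -7.1746e-5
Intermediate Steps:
Z = 1/155 ≈ 0.0064516
L(x) = 9 (L(x) = 6 + 3 = 9)
B = -1470 (B = 10 - 5*(153 + 143) = 10 - 5*296 = 10 - 1480 = -1470)
h(W, A) = -5424/155 (h(W, A) = 1/155 - 35 = -5424/155)
1/(h(a(L(3)), B) - 13903) = 1/(-5424/155 - 13903) = 1/(-2160389/155) = -155/2160389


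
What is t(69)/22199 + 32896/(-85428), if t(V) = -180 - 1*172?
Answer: -190082240/474104043 ≈ -0.40093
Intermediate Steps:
t(V) = -352 (t(V) = -180 - 172 = -352)
t(69)/22199 + 32896/(-85428) = -352/22199 + 32896/(-85428) = -352*1/22199 + 32896*(-1/85428) = -352/22199 - 8224/21357 = -190082240/474104043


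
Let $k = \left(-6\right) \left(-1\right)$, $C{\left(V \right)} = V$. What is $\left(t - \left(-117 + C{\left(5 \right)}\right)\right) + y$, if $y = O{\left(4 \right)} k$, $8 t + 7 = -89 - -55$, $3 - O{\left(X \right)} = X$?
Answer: $\frac{807}{8} \approx 100.88$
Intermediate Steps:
$O{\left(X \right)} = 3 - X$
$k = 6$
$t = - \frac{41}{8}$ ($t = - \frac{7}{8} + \frac{-89 - -55}{8} = - \frac{7}{8} + \frac{-89 + 55}{8} = - \frac{7}{8} + \frac{1}{8} \left(-34\right) = - \frac{7}{8} - \frac{17}{4} = - \frac{41}{8} \approx -5.125$)
$y = -6$ ($y = \left(3 - 4\right) 6 = \left(-1\right) 6 = -6$)
$\left(t - \left(-117 + C{\left(5 \right)}\right)\right) + y = \left(- \frac{41}{8} + \left(\left(66 + 51\right) - 5\right)\right) - 6 = \left(- \frac{41}{8} + \left(117 - 5\right)\right) - 6 = \left(- \frac{41}{8} + 112\right) - 6 = \frac{855}{8} - 6 = \frac{807}{8}$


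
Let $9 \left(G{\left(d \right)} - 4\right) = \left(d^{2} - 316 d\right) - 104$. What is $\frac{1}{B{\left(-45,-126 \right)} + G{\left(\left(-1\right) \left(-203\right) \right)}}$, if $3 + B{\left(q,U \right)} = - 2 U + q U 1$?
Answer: $\frac{3}{10088} \approx 0.00029738$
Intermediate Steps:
$G{\left(d \right)} = - \frac{68}{9} - \frac{316 d}{9} + \frac{d^{2}}{9}$ ($G{\left(d \right)} = 4 + \frac{\left(d^{2} - 316 d\right) - 104}{9} = 4 + \frac{-104 + d^{2} - 316 d}{9} = 4 - \left(\frac{104}{9} - \frac{d^{2}}{9} + \frac{316 d}{9}\right) = - \frac{68}{9} - \frac{316 d}{9} + \frac{d^{2}}{9}$)
$B{\left(q,U \right)} = -3 - 2 U + U q$ ($B{\left(q,U \right)} = -3 - \left(2 U - q U 1\right) = -3 - \left(2 U - U q 1\right) = -3 + \left(- 2 U + U q\right) = -3 - 2 U + U q$)
$\frac{1}{B{\left(-45,-126 \right)} + G{\left(\left(-1\right) \left(-203\right) \right)}} = \frac{1}{\left(-3 - -252 - -5670\right) - \left(\frac{68}{9} - \frac{41209}{9} + \frac{316}{9} \left(-1\right) \left(-203\right)\right)} = \frac{1}{\left(-3 + 252 + 5670\right) - \left(\frac{64216}{9} - \frac{41209}{9}\right)} = \frac{1}{5919 - \frac{7669}{3}} = \frac{1}{\frac{10088}{3}} = \frac{3}{10088}$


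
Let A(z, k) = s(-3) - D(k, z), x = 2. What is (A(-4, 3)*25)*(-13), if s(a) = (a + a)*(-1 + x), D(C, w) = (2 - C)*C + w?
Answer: -325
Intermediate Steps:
D(C, w) = w + C*(2 - C) (D(C, w) = C*(2 - C) + w = w + C*(2 - C))
s(a) = 2*a (s(a) = (a + a)*(-1 + 2) = (2*a)*1 = 2*a)
A(z, k) = -6 + k**2 - z - 2*k (A(z, k) = 2*(-3) - (z - k**2 + 2*k) = -6 + (k**2 - z - 2*k) = -6 + k**2 - z - 2*k)
(A(-4, 3)*25)*(-13) = ((-6 + 3**2 - 1*(-4) - 2*3)*25)*(-13) = ((-6 + 9 + 4 - 6)*25)*(-13) = (1*25)*(-13) = 25*(-13) = -325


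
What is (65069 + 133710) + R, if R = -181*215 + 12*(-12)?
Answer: 159720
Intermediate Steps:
R = -39059 (R = -38915 - 144 = -39059)
(65069 + 133710) + R = (65069 + 133710) - 39059 = 198779 - 39059 = 159720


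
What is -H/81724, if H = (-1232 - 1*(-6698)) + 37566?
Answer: -10758/20431 ≈ -0.52655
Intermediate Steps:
H = 43032 (H = (-1232 + 6698) + 37566 = 5466 + 37566 = 43032)
-H/81724 = -1*43032/81724 = -43032*1/81724 = -10758/20431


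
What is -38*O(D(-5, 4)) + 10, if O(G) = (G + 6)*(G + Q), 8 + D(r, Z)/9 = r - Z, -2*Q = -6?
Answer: -837890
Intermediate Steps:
Q = 3 (Q = -½*(-6) = 3)
D(r, Z) = -72 - 9*Z + 9*r (D(r, Z) = -72 + 9*(r - Z) = -72 + (-9*Z + 9*r) = -72 - 9*Z + 9*r)
O(G) = (3 + G)*(6 + G) (O(G) = (G + 6)*(G + 3) = (6 + G)*(3 + G) = (3 + G)*(6 + G))
-38*O(D(-5, 4)) + 10 = -38*(18 + (-72 - 9*4 + 9*(-5))² + 9*(-72 - 9*4 + 9*(-5))) + 10 = -38*(18 + (-72 - 36 - 45)² + 9*(-72 - 36 - 45)) + 10 = -38*(18 + (-153)² + 9*(-153)) + 10 = -38*(18 + 23409 - 1377) + 10 = -38*22050 + 10 = -837900 + 10 = -837890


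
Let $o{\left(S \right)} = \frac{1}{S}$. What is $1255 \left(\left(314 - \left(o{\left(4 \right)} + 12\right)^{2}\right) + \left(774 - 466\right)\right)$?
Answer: $\frac{9476505}{16} \approx 5.9228 \cdot 10^{5}$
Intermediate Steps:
$1255 \left(\left(314 - \left(o{\left(4 \right)} + 12\right)^{2}\right) + \left(774 - 466\right)\right) = 1255 \left(\left(314 - \left(\frac{1}{4} + 12\right)^{2}\right) + \left(774 - 466\right)\right) = 1255 \left(\left(314 - \left(\frac{49}{4}\right)^{2}\right) + 308\right) = 1255 \left(\left(314 - \frac{2401}{16}\right) + 308\right) = 1255 \left(\frac{2623}{16} + 308\right) = 1255 \cdot \frac{7551}{16} = \frac{9476505}{16}$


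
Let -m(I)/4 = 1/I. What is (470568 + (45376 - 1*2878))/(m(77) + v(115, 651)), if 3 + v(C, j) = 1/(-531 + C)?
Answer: -16434530112/97837 ≈ -1.6798e+5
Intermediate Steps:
v(C, j) = -3 + 1/(-531 + C)
m(I) = -4/I
(470568 + (45376 - 1*2878))/(m(77) + v(115, 651)) = (470568 + (45376 - 1*2878))/(-4/77 + (1594 - 3*115)/(-531 + 115)) = (470568 + (45376 - 2878))/(-4*1/77 + (1594 - 345)/(-416)) = (470568 + 42498)/(-4/77 - 1/416*1249) = 513066/(-4/77 - 1249/416) = 513066/(-97837/32032) = 513066*(-32032/97837) = -16434530112/97837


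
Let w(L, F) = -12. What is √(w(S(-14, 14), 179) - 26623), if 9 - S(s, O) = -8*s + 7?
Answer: I*√26635 ≈ 163.2*I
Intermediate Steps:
S(s, O) = 2 + 8*s (S(s, O) = 9 - (-8*s + 7) = 9 - (7 - 8*s) = 9 + (-7 + 8*s) = 2 + 8*s)
√(w(S(-14, 14), 179) - 26623) = √(-12 - 26623) = √(-26635) = I*√26635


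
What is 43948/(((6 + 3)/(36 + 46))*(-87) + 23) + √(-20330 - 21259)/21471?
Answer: 3603736/1103 + I*√4621/7157 ≈ 3267.2 + 0.0094981*I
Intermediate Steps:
43948/(((6 + 3)/(36 + 46))*(-87) + 23) + √(-20330 - 21259)/21471 = 43948/((9/82)*(-87) + 23) + √(-41589)*(1/21471) = 43948/((9*(1/82))*(-87) + 23) + (3*I*√4621)*(1/21471) = 43948/((9/82)*(-87) + 23) + I*√4621/7157 = 43948/(-783/82 + 23) + I*√4621/7157 = 43948/(1103/82) + I*√4621/7157 = 43948*(82/1103) + I*√4621/7157 = 3603736/1103 + I*√4621/7157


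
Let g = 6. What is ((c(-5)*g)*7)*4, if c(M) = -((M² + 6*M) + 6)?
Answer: -168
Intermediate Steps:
c(M) = -6 - M² - 6*M (c(M) = -(6 + M² + 6*M) = -6 - M² - 6*M)
((c(-5)*g)*7)*4 = (((-6 - 1*(-5)² - 6*(-5))*6)*7)*4 = (((-6 - 1*25 + 30)*6)*7)*4 = (((-6 - 25 + 30)*6)*7)*4 = (-1*6*7)*4 = -6*7*4 = -42*4 = -168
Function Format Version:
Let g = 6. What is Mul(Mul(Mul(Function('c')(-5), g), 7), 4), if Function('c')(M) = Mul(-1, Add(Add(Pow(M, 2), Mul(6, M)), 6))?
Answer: -168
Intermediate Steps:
Function('c')(M) = Add(-6, Mul(-1, Pow(M, 2)), Mul(-6, M)) (Function('c')(M) = Mul(-1, Add(6, Pow(M, 2), Mul(6, M))) = Add(-6, Mul(-1, Pow(M, 2)), Mul(-6, M)))
Mul(Mul(Mul(Function('c')(-5), g), 7), 4) = Mul(Mul(Mul(Add(-6, Mul(-1, Pow(-5, 2)), Mul(-6, -5)), 6), 7), 4) = Mul(Mul(Mul(Add(-6, Mul(-1, 25), 30), 6), 7), 4) = Mul(Mul(Mul(Add(-6, -25, 30), 6), 7), 4) = Mul(Mul(Mul(-1, 6), 7), 4) = Mul(Mul(-6, 7), 4) = Mul(-42, 4) = -168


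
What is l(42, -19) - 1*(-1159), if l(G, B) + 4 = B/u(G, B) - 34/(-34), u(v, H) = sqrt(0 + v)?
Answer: 1156 - 19*sqrt(42)/42 ≈ 1153.1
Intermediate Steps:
u(v, H) = sqrt(v)
l(G, B) = -3 + B/sqrt(G) (l(G, B) = -4 + (B/(sqrt(G)) - 34/(-34)) = -4 + (B/sqrt(G) - 34*(-1/34)) = -4 + (B/sqrt(G) + 1) = -4 + (1 + B/sqrt(G)) = -3 + B/sqrt(G))
l(42, -19) - 1*(-1159) = (-3 - 19*sqrt(42)/42) - 1*(-1159) = (-3 - 19*sqrt(42)/42) + 1159 = 1156 - 19*sqrt(42)/42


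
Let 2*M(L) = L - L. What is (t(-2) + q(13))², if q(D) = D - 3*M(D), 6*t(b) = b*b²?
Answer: 1225/9 ≈ 136.11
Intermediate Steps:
M(L) = 0 (M(L) = (L - L)/2 = (½)*0 = 0)
t(b) = b³/6 (t(b) = (b*b²)/6 = b³/6)
q(D) = D (q(D) = D - 3*0 = D + 0 = D)
(t(-2) + q(13))² = ((⅙)*(-2)³ + 13)² = ((⅙)*(-8) + 13)² = (-4/3 + 13)² = (35/3)² = 1225/9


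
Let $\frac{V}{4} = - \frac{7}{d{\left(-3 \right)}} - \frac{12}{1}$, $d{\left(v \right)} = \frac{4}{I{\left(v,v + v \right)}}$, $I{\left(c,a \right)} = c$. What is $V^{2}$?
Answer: $729$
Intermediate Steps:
$d{\left(v \right)} = \frac{4}{v}$
$V = -27$ ($V = 4 \left(- \frac{7}{4 \frac{1}{-3}} - \frac{12}{1}\right) = 4 \left(- \frac{7}{4 \left(- \frac{1}{3}\right)} - 12\right) = 4 \left(- \frac{7}{- \frac{4}{3}} - 12\right) = 4 \left(\left(-7\right) \left(- \frac{3}{4}\right) - 12\right) = 4 \left(\frac{21}{4} - 12\right) = 4 \left(- \frac{27}{4}\right) = -27$)
$V^{2} = \left(-27\right)^{2} = 729$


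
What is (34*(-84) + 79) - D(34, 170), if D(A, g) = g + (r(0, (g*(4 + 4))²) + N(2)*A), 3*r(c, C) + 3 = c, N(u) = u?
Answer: -3014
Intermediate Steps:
r(c, C) = -1 + c/3
D(A, g) = -1 + g + 2*A (D(A, g) = g + ((-1 + (⅓)*0) + 2*A) = g + ((-1 + 0) + 2*A) = g + (-1 + 2*A) = -1 + g + 2*A)
(34*(-84) + 79) - D(34, 170) = (34*(-84) + 79) - (-1 + 170 + 2*34) = (-2856 + 79) - (-1 + 170 + 68) = -2777 - 1*237 = -2777 - 237 = -3014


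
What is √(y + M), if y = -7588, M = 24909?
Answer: √17321 ≈ 131.61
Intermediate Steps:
√(y + M) = √(-7588 + 24909) = √17321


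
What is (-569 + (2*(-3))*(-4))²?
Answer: 297025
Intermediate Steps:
(-569 + (2*(-3))*(-4))² = (-569 - 6*(-4))² = (-569 + 24)² = (-545)² = 297025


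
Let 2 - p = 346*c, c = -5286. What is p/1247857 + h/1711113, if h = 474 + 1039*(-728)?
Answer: 2186276242528/2135224334841 ≈ 1.0239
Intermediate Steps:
p = 1828958 (p = 2 - 346*(-5286) = 2 - 1*(-1828956) = 2 + 1828956 = 1828958)
h = -755918 (h = 474 - 756392 = -755918)
p/1247857 + h/1711113 = 1828958/1247857 - 755918/1711113 = 2186276242528/2135224334841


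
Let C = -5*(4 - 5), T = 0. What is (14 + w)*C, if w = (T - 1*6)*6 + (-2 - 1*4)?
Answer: -140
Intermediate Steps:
C = 5 (C = -5*(-1) = 5)
w = -42 (w = (0 - 1*6)*6 + (-2 - 1*4) = (0 - 6)*6 + (-2 - 4) = -6*6 - 6 = -36 - 6 = -42)
(14 + w)*C = (14 - 42)*5 = -28*5 = -140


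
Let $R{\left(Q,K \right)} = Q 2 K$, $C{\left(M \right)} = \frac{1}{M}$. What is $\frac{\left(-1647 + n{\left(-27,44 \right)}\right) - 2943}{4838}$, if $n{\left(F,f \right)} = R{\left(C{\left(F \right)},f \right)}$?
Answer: $- \frac{1051}{1107} \approx -0.94941$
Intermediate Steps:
$R{\left(Q,K \right)} = 2 K Q$
$n{\left(F,f \right)} = \frac{2 f}{F}$
$\frac{\left(-1647 + n{\left(-27,44 \right)}\right) - 2943}{4838} = \frac{\left(-1647 + 2 \cdot 44 \frac{1}{-27}\right) - 2943}{4838} = \left(\left(-1647 + 2 \cdot 44 \left(- \frac{1}{27}\right)\right) - 2943\right) \frac{1}{4838} = \left(\left(-1647 - \frac{88}{27}\right) - 2943\right) \frac{1}{4838} = \left(- \frac{44557}{27} - 2943\right) \frac{1}{4838} = \left(- \frac{124018}{27}\right) \frac{1}{4838} = - \frac{1051}{1107}$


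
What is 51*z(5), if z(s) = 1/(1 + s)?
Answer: 17/2 ≈ 8.5000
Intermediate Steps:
51*z(5) = 51/(1 + 5) = 51/6 = 51*(1/6) = 17/2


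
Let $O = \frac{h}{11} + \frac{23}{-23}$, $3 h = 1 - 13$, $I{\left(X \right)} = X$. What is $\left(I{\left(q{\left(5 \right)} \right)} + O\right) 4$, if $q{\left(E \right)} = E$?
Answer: $\frac{160}{11} \approx 14.545$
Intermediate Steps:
$h = -4$ ($h = \frac{1 - 13}{3} = \frac{1}{3} \left(-12\right) = -4$)
$O = - \frac{15}{11}$ ($O = - \frac{4}{11} + \frac{23}{-23} = \left(-4\right) \frac{1}{11} + 23 \left(- \frac{1}{23}\right) = - \frac{4}{11} - 1 = - \frac{15}{11} \approx -1.3636$)
$\left(I{\left(q{\left(5 \right)} \right)} + O\right) 4 = \left(5 - \frac{15}{11}\right) 4 = \frac{40}{11} \cdot 4 = \frac{160}{11}$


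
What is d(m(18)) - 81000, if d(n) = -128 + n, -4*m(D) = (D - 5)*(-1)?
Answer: -324499/4 ≈ -81125.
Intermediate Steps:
m(D) = -5/4 + D/4 (m(D) = -(D - 5)*(-1)/4 = -(-5 + D)*(-1)/4 = -(5 - D)/4 = -5/4 + D/4)
d(m(18)) - 81000 = (-128 + (-5/4 + (¼)*18)) - 81000 = (-128 + (-5/4 + 9/2)) - 81000 = (-128 + 13/4) - 81000 = -499/4 - 81000 = -324499/4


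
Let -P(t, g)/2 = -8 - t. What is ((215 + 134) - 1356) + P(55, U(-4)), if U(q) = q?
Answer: -881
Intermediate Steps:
P(t, g) = 16 + 2*t (P(t, g) = -2*(-8 - t) = 16 + 2*t)
((215 + 134) - 1356) + P(55, U(-4)) = ((215 + 134) - 1356) + (16 + 2*55) = (349 - 1356) + (16 + 110) = -1007 + 126 = -881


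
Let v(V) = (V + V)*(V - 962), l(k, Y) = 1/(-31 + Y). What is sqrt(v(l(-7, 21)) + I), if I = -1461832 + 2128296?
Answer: sqrt(66665642)/10 ≈ 816.49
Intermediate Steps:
I = 666464
v(V) = 2*V*(-962 + V) (v(V) = (2*V)*(-962 + V) = 2*V*(-962 + V))
sqrt(v(l(-7, 21)) + I) = sqrt(2*(-962 + 1/(-31 + 21))/(-31 + 21) + 666464) = sqrt(2*(-962 + 1/(-10))/(-10) + 666464) = sqrt(2*(-1/10)*(-962 - 1/10) + 666464) = sqrt(2*(-1/10)*(-9621/10) + 666464) = sqrt(9621/50 + 666464) = sqrt(33332821/50) = sqrt(66665642)/10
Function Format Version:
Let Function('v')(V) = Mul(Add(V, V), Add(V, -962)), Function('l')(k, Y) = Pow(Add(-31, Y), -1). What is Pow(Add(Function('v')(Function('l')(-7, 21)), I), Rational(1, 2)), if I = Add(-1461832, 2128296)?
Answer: Mul(Rational(1, 10), Pow(66665642, Rational(1, 2))) ≈ 816.49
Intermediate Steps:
I = 666464
Function('v')(V) = Mul(2, V, Add(-962, V)) (Function('v')(V) = Mul(Mul(2, V), Add(-962, V)) = Mul(2, V, Add(-962, V)))
Pow(Add(Function('v')(Function('l')(-7, 21)), I), Rational(1, 2)) = Pow(Add(Mul(2, Pow(Add(-31, 21), -1), Add(-962, Pow(Add(-31, 21), -1))), 666464), Rational(1, 2)) = Pow(Add(Mul(2, Pow(-10, -1), Add(-962, Pow(-10, -1))), 666464), Rational(1, 2)) = Pow(Add(Mul(2, Rational(-1, 10), Add(-962, Rational(-1, 10))), 666464), Rational(1, 2)) = Pow(Add(Mul(2, Rational(-1, 10), Rational(-9621, 10)), 666464), Rational(1, 2)) = Pow(Add(Rational(9621, 50), 666464), Rational(1, 2)) = Pow(Rational(33332821, 50), Rational(1, 2)) = Mul(Rational(1, 10), Pow(66665642, Rational(1, 2)))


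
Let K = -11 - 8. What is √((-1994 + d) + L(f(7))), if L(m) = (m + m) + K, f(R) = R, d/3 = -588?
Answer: I*√3763 ≈ 61.343*I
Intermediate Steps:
d = -1764 (d = 3*(-588) = -1764)
K = -19
L(m) = -19 + 2*m (L(m) = (m + m) - 19 = 2*m - 19 = -19 + 2*m)
√((-1994 + d) + L(f(7))) = √((-1994 - 1764) + (-19 + 2*7)) = √(-3758 + (-19 + 14)) = √(-3758 - 5) = √(-3763) = I*√3763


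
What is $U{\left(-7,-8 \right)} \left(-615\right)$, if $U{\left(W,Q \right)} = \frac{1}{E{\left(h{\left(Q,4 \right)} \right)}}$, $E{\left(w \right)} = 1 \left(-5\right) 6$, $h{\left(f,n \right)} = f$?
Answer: $\frac{41}{2} \approx 20.5$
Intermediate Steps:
$E{\left(w \right)} = -30$ ($E{\left(w \right)} = \left(-5\right) 6 = -30$)
$U{\left(W,Q \right)} = - \frac{1}{30}$ ($U{\left(W,Q \right)} = \frac{1}{-30} = - \frac{1}{30}$)
$U{\left(-7,-8 \right)} \left(-615\right) = \left(- \frac{1}{30}\right) \left(-615\right) = \frac{41}{2}$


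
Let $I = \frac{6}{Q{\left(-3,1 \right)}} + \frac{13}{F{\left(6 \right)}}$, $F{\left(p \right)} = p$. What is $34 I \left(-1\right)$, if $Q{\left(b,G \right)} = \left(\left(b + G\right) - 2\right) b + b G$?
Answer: $- \frac{289}{3} \approx -96.333$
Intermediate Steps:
$Q{\left(b,G \right)} = G b + b \left(-2 + G + b\right)$ ($Q{\left(b,G \right)} = \left(\left(G + b\right) - 2\right) b + G b = \left(-2 + G + b\right) b + G b = b \left(-2 + G + b\right) + G b = G b + b \left(-2 + G + b\right)$)
$I = \frac{17}{6}$ ($I = \frac{6}{\left(-3\right) \left(-2 - 3 + 2 \cdot 1\right)} + \frac{13}{6} = \frac{6}{\left(-3\right) \left(-2 - 3 + 2\right)} + 13 \cdot \frac{1}{6} = \frac{6}{\left(-3\right) \left(-3\right)} + \frac{13}{6} = \frac{6}{9} + \frac{13}{6} = 6 \cdot \frac{1}{9} + \frac{13}{6} = \frac{2}{3} + \frac{13}{6} = \frac{17}{6} \approx 2.8333$)
$34 I \left(-1\right) = 34 \cdot \frac{17}{6} \left(-1\right) = \frac{289}{3} \left(-1\right) = - \frac{289}{3}$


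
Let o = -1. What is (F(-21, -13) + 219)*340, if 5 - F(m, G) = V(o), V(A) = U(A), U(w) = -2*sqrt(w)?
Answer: 76160 + 680*I ≈ 76160.0 + 680.0*I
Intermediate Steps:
V(A) = -2*sqrt(A)
F(m, G) = 5 + 2*I (F(m, G) = 5 - (-2)*sqrt(-1) = 5 - (-2)*I = 5 + 2*I)
(F(-21, -13) + 219)*340 = ((5 + 2*I) + 219)*340 = (224 + 2*I)*340 = 76160 + 680*I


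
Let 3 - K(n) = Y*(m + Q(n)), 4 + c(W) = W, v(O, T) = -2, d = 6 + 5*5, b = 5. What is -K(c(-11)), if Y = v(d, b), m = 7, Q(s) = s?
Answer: 13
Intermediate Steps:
d = 31 (d = 6 + 25 = 31)
Y = -2
c(W) = -4 + W
K(n) = 17 + 2*n (K(n) = 3 - (-2)*(7 + n) = 3 - (-14 - 2*n) = 3 + (14 + 2*n) = 17 + 2*n)
-K(c(-11)) = -(17 + 2*(-4 - 11)) = -(17 + 2*(-15)) = -(17 - 30) = -1*(-13) = 13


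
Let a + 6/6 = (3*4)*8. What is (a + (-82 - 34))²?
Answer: 441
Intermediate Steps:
a = 95 (a = -1 + (3*4)*8 = -1 + 12*8 = -1 + 96 = 95)
(a + (-82 - 34))² = (95 + (-82 - 34))² = (95 - 116)² = (-21)² = 441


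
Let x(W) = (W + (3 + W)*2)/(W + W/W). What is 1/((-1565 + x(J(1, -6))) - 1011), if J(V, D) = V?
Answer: -2/5143 ≈ -0.00038888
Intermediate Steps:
x(W) = (6 + 3*W)/(1 + W) (x(W) = (W + (6 + 2*W))/(W + 1) = (6 + 3*W)/(1 + W))
1/((-1565 + x(J(1, -6))) - 1011) = 1/((-1565 + 3*(2 + 1)/(1 + 1)) - 1011) = 1/((-1565 + 3*3/2) - 1011) = 1/((-1565 + 3*(½)*3) - 1011) = 1/((-1565 + 9/2) - 1011) = 1/(-3121/2 - 1011) = 1/(-5143/2) = -2/5143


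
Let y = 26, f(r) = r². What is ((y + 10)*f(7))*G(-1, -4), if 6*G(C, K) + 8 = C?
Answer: -2646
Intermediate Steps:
G(C, K) = -4/3 + C/6
((y + 10)*f(7))*G(-1, -4) = ((26 + 10)*7²)*(-4/3 + (⅙)*(-1)) = (36*49)*(-4/3 - ⅙) = 1764*(-3/2) = -2646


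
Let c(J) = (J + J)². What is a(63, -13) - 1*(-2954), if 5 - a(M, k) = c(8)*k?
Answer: 6287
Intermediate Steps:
c(J) = 4*J² (c(J) = (2*J)² = 4*J²)
a(M, k) = 5 - 256*k (a(M, k) = 5 - 4*8²*k = 5 - 4*64*k = 5 - 256*k)
a(63, -13) - 1*(-2954) = (5 - 256*(-13)) - 1*(-2954) = (5 + 3328) + 2954 = 3333 + 2954 = 6287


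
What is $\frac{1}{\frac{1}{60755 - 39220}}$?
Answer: $21535$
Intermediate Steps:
$\frac{1}{\frac{1}{60755 - 39220}} = \frac{1}{\frac{1}{21535}} = 21535$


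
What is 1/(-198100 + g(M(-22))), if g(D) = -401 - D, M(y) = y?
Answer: -1/198479 ≈ -5.0383e-6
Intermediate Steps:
1/(-198100 + g(M(-22))) = 1/(-198100 + (-401 - 1*(-22))) = 1/(-198100 + (-401 + 22)) = 1/(-198100 - 379) = 1/(-198479) = -1/198479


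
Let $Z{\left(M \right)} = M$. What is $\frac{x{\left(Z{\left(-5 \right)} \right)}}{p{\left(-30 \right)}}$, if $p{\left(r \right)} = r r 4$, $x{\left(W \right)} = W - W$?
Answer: $0$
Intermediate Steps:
$x{\left(W \right)} = 0$
$p{\left(r \right)} = 4 r^{2}$ ($p{\left(r \right)} = r^{2} \cdot 4 = 4 r^{2}$)
$\frac{x{\left(Z{\left(-5 \right)} \right)}}{p{\left(-30 \right)}} = \frac{0}{4 \left(-30\right)^{2}} = \frac{0}{4 \cdot 900} = \frac{0}{3600} = 0 \cdot \frac{1}{3600} = 0$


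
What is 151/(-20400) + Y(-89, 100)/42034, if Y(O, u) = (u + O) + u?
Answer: -2041367/428746800 ≈ -0.0047612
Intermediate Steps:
Y(O, u) = O + 2*u (Y(O, u) = (O + u) + u = O + 2*u)
151/(-20400) + Y(-89, 100)/42034 = 151/(-20400) + (-89 + 2*100)/42034 = 151*(-1/20400) + (-89 + 200)*(1/42034) = -151/20400 + 111*(1/42034) = -151/20400 + 111/42034 = -2041367/428746800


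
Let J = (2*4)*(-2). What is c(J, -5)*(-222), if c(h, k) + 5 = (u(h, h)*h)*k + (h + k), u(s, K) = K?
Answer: 289932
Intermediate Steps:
J = -16 (J = 8*(-2) = -16)
c(h, k) = -5 + h + k + k*h**2 (c(h, k) = -5 + ((h*h)*k + (h + k)) = -5 + (h**2*k + (h + k)) = -5 + (k*h**2 + (h + k)) = -5 + (h + k + k*h**2) = -5 + h + k + k*h**2)
c(J, -5)*(-222) = (-5 - 16 - 5 - 5*(-16)**2)*(-222) = (-5 - 16 - 5 - 5*256)*(-222) = (-5 - 16 - 5 - 1280)*(-222) = -1306*(-222) = 289932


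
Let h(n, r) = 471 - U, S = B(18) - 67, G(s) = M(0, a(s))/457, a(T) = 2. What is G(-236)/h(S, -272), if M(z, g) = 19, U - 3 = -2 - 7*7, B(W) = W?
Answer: 19/237183 ≈ 8.0107e-5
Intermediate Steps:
U = -48 (U = 3 + (-2 - 7*7) = 3 + (-2 - 49) = 3 - 51 = -48)
G(s) = 19/457
S = -49 (S = 18 - 67 = -49)
h(n, r) = 519 (h(n, r) = 471 - 1*(-48) = 471 + 48 = 519)
G(-236)/h(S, -272) = (19/457)/519 = (19/457)*(1/519) = 19/237183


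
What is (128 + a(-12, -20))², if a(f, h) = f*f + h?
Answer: 63504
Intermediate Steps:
a(f, h) = h + f² (a(f, h) = f² + h = h + f²)
(128 + a(-12, -20))² = (128 + (-20 + (-12)²))² = (128 + (-20 + 144))² = (128 + 124)² = 252² = 63504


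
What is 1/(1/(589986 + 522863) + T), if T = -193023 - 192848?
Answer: -1112849/429416156478 ≈ -2.5915e-6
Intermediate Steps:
T = -385871
1/(1/(589986 + 522863) + T) = 1/(1/(589986 + 522863) - 385871) = 1/(1/1112849 - 385871) = 1/(-429416156478/1112849) = -1112849/429416156478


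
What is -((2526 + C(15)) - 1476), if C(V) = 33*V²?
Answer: -8475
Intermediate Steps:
-((2526 + C(15)) - 1476) = -((2526 + 33*15²) - 1476) = -((2526 + 33*225) - 1476) = -((2526 + 7425) - 1476) = -(9951 - 1476) = -1*8475 = -8475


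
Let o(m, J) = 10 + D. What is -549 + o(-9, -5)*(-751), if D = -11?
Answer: 202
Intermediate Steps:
o(m, J) = -1 (o(m, J) = 10 - 11 = -1)
-549 + o(-9, -5)*(-751) = -549 - 1*(-751) = -549 + 751 = 202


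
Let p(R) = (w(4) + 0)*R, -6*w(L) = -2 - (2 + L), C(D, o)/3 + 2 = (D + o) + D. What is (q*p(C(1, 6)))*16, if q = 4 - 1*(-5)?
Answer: 3456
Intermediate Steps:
q = 9 (q = 4 + 5 = 9)
C(D, o) = -6 + 3*o + 6*D (C(D, o) = -6 + 3*((D + o) + D) = -6 + 3*(o + 2*D) = -6 + (3*o + 6*D) = -6 + 3*o + 6*D)
w(L) = ⅔ + L/6 (w(L) = -(-2 - (2 + L))/6 = -(-2 + (-2 - L))/6 = -(-4 - L)/6 = ⅔ + L/6)
p(R) = 4*R/3 (p(R) = ((⅔ + (⅙)*4) + 0)*R = ((⅔ + ⅔) + 0)*R = (4/3 + 0)*R = 4*R/3)
(q*p(C(1, 6)))*16 = (9*(4*(-6 + 3*6 + 6*1)/3))*16 = (9*(4*(-6 + 18 + 6)/3))*16 = (9*((4/3)*18))*16 = (9*24)*16 = 216*16 = 3456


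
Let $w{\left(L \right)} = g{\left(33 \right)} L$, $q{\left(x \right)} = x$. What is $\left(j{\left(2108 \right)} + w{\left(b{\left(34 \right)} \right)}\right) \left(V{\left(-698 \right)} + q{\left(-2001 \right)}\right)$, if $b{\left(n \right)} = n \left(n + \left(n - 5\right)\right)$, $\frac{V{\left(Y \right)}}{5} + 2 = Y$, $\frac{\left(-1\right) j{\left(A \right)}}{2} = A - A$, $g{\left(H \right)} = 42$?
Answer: $-494891964$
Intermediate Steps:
$j{\left(A \right)} = 0$ ($j{\left(A \right)} = - 2 \left(A - A\right) = \left(-2\right) 0 = 0$)
$V{\left(Y \right)} = -10 + 5 Y$
$b{\left(n \right)} = n \left(-5 + 2 n\right)$ ($b{\left(n \right)} = n \left(n + \left(-5 + n\right)\right) = n \left(-5 + 2 n\right)$)
$w{\left(L \right)} = 42 L$
$\left(j{\left(2108 \right)} + w{\left(b{\left(34 \right)} \right)}\right) \left(V{\left(-698 \right)} + q{\left(-2001 \right)}\right) = \left(0 + 42 \cdot 34 \left(-5 + 2 \cdot 34\right)\right) \left(\left(-10 + 5 \left(-698\right)\right) - 2001\right) = \left(0 + 42 \cdot 34 \left(-5 + 68\right)\right) \left(\left(-10 - 3490\right) - 2001\right) = \left(0 + 42 \cdot 34 \cdot 63\right) \left(-3500 - 2001\right) = \left(0 + 42 \cdot 2142\right) \left(-5501\right) = \left(0 + 89964\right) \left(-5501\right) = 89964 \left(-5501\right) = -494891964$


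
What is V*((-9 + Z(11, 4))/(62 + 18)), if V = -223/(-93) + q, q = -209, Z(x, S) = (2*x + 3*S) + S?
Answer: -278603/3720 ≈ -74.893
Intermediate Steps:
Z(x, S) = 2*x + 4*S
V = -19214/93 (V = -223/(-93) - 209 = -223*(-1/93) - 209 = 223/93 - 209 = -19214/93 ≈ -206.60)
V*((-9 + Z(11, 4))/(62 + 18)) = -19214*(-9 + (2*11 + 4*4))/(93*(62 + 18)) = -19214*(-9 + (22 + 16))/(93*80) = -19214*(-9 + 38)/(93*80) = -557206/(93*80) = -19214/93*29/80 = -278603/3720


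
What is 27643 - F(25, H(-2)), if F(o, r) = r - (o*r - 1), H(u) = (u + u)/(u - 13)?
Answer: 138242/5 ≈ 27648.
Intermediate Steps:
H(u) = 2*u/(-13 + u) (H(u) = (2*u)/(-13 + u) = 2*u/(-13 + u))
F(o, r) = 1 + r - o*r (F(o, r) = r - (-1 + o*r) = r + (1 - o*r) = 1 + r - o*r)
27643 - F(25, H(-2)) = 27643 - (1 + 2*(-2)/(-13 - 2) - 1*25*2*(-2)/(-13 - 2)) = 27643 - (1 + 2*(-2)/(-15) - 1*25*2*(-2)/(-15)) = 27643 - (1 + 2*(-2)*(-1/15) - 1*25*2*(-2)*(-1/15)) = 27643 - (1 + 4/15 - 1*25*4/15) = 27643 - (1 + 4/15 - 20/3) = 27643 - 1*(-27/5) = 27643 + 27/5 = 138242/5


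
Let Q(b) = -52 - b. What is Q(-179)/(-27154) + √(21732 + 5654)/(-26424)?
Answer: -127/27154 - √27386/26424 ≈ -0.010940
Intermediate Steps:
Q(-179)/(-27154) + √(21732 + 5654)/(-26424) = (-52 - 1*(-179))/(-27154) + √(21732 + 5654)/(-26424) = (-52 + 179)*(-1/27154) + √27386*(-1/26424) = 127*(-1/27154) - √27386/26424 = -127/27154 - √27386/26424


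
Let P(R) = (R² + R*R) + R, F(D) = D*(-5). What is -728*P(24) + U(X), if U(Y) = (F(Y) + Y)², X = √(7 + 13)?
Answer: -855808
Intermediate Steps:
X = 2*√5 (X = √20 = 2*√5 ≈ 4.4721)
F(D) = -5*D
P(R) = R + 2*R² (P(R) = (R² + R²) + R = 2*R² + R = R + 2*R²)
U(Y) = 16*Y² (U(Y) = (-5*Y + Y)² = (-4*Y)² = 16*Y²)
-728*P(24) + U(X) = -17472*(1 + 2*24) + 16*(2*√5)² = -17472*(1 + 48) + 16*20 = -17472*49 + 320 = -728*1176 + 320 = -856128 + 320 = -855808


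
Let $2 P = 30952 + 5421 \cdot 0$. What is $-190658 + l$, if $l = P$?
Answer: $-175182$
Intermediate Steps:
$P = 15476$ ($P = \frac{30952 + 5421 \cdot 0}{2} = \frac{30952 + 0}{2} = \frac{1}{2} \cdot 30952 = 15476$)
$l = 15476$
$-190658 + l = -190658 + 15476 = -175182$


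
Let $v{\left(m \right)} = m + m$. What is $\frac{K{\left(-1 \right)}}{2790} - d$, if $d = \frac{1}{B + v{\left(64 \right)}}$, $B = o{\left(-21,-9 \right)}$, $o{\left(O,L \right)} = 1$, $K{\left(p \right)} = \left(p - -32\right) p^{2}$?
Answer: $\frac{13}{3870} \approx 0.0033592$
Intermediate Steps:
$K{\left(p \right)} = p^{2} \left(32 + p\right)$ ($K{\left(p \right)} = \left(p + 32\right) p^{2} = \left(32 + p\right) p^{2} = p^{2} \left(32 + p\right)$)
$v{\left(m \right)} = 2 m$
$B = 1$
$d = \frac{1}{129}$ ($d = \frac{1}{1 + 2 \cdot 64} = \frac{1}{1 + 128} = \frac{1}{129} \approx 0.0077519$)
$\frac{K{\left(-1 \right)}}{2790} - d = \frac{\left(-1\right)^{2} \left(32 - 1\right)}{2790} - \frac{1}{129} = 1 \cdot 31 \cdot \frac{1}{2790} - \frac{1}{129} = 31 \cdot \frac{1}{2790} - \frac{1}{129} = \frac{1}{90} - \frac{1}{129} = \frac{13}{3870}$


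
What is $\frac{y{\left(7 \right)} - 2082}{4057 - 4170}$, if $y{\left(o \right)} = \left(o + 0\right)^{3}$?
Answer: $\frac{1739}{113} \approx 15.389$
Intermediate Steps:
$y{\left(o \right)} = o^{3}$
$\frac{y{\left(7 \right)} - 2082}{4057 - 4170} = \frac{7^{3} - 2082}{4057 - 4170} = \frac{343 - 2082}{-113} = \left(-1739\right) \left(- \frac{1}{113}\right) = \frac{1739}{113}$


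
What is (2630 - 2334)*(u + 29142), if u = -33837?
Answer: -1389720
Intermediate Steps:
(2630 - 2334)*(u + 29142) = (2630 - 2334)*(-33837 + 29142) = 296*(-4695) = -1389720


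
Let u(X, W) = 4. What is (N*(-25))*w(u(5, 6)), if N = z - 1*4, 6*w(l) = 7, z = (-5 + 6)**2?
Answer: 175/2 ≈ 87.500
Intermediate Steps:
z = 1 (z = 1**2 = 1)
w(l) = 7/6 (w(l) = (1/6)*7 = 7/6)
N = -3 (N = 1 - 1*4 = 1 - 4 = -3)
(N*(-25))*w(u(5, 6)) = -3*(-25)*(7/6) = 75*(7/6) = 175/2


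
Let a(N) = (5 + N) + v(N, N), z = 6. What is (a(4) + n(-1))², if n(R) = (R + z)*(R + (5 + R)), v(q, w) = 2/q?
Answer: 2401/4 ≈ 600.25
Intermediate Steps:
a(N) = 5 + N + 2/N (a(N) = (5 + N) + 2/N = 5 + N + 2/N)
n(R) = (5 + 2*R)*(6 + R) (n(R) = (R + 6)*(R + (5 + R)) = (6 + R)*(5 + 2*R) = (5 + 2*R)*(6 + R))
(a(4) + n(-1))² = ((5 + 4 + 2/4) + (30 + 2*(-1)² + 17*(-1)))² = ((5 + 4 + 2*(¼)) + (30 + 2*1 - 17))² = ((5 + 4 + ½) + (30 + 2 - 17))² = (19/2 + 15)² = (49/2)² = 2401/4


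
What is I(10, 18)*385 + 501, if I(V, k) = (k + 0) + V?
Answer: 11281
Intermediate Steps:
I(V, k) = V + k (I(V, k) = k + V = V + k)
I(10, 18)*385 + 501 = (10 + 18)*385 + 501 = 28*385 + 501 = 10780 + 501 = 11281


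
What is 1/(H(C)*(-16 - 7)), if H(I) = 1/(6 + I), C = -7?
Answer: 1/23 ≈ 0.043478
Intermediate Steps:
1/(H(C)*(-16 - 7)) = 1/((-16 - 7)/(6 - 7)) = 1/(-23/(-1)) = 1/(-1*(-23)) = 1/23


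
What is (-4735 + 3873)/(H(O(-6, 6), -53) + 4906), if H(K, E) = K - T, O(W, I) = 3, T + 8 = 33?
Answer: -431/2442 ≈ -0.17649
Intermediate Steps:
T = 25 (T = -8 + 33 = 25)
H(K, E) = -25 + K (H(K, E) = K - 1*25 = K - 25 = -25 + K)
(-4735 + 3873)/(H(O(-6, 6), -53) + 4906) = (-4735 + 3873)/((-25 + 3) + 4906) = -862/(-22 + 4906) = -862/4884 = -862*1/4884 = -431/2442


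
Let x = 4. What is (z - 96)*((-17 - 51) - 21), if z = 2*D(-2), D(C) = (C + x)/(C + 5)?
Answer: 25276/3 ≈ 8425.3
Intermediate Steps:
D(C) = (4 + C)/(5 + C) (D(C) = (C + 4)/(C + 5) = (4 + C)/(5 + C))
z = 4/3 (z = 2*((4 - 2)/(5 - 2)) = 2*(2/3) = 2*((⅓)*2) = 2*(⅔) = 4/3 ≈ 1.3333)
(z - 96)*((-17 - 51) - 21) = (4/3 - 96)*((-17 - 51) - 21) = -284*(-68 - 21)/3 = -284/3*(-89) = 25276/3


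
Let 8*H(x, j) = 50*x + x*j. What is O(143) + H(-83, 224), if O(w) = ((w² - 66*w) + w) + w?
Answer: 33817/4 ≈ 8454.3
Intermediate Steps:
O(w) = w² - 64*w (O(w) = (w² - 65*w) + w = w² - 64*w)
H(x, j) = 25*x/4 + j*x/8 (H(x, j) = (50*x + x*j)/8 = (50*x + j*x)/8 = 25*x/4 + j*x/8)
O(143) + H(-83, 224) = 143*(-64 + 143) + (⅛)*(-83)*(50 + 224) = 143*79 + (⅛)*(-83)*274 = 11297 - 11371/4 = 33817/4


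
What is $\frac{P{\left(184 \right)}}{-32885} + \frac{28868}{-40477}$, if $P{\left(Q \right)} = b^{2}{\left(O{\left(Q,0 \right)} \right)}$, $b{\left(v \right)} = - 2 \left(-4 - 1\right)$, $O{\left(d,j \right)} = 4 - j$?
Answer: $- \frac{190674376}{266217229} \approx -0.71624$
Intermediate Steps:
$b{\left(v \right)} = 10$ ($b{\left(v \right)} = \left(-2\right) \left(-5\right) = 10$)
$P{\left(Q \right)} = 100$ ($P{\left(Q \right)} = 10^{2} = 100$)
$\frac{P{\left(184 \right)}}{-32885} + \frac{28868}{-40477} = \frac{100}{-32885} + \frac{28868}{-40477} = 100 \left(- \frac{1}{32885}\right) + 28868 \left(- \frac{1}{40477}\right) = - \frac{20}{6577} - \frac{28868}{40477} = - \frac{190674376}{266217229}$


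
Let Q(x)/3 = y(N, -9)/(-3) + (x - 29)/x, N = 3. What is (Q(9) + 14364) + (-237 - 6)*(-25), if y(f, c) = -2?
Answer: 61303/3 ≈ 20434.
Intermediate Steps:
Q(x) = 2 + 3*(-29 + x)/x (Q(x) = 3*(-2/(-3) + (x - 29)/x) = 3*(-2*(-1/3) + (-29 + x)/x) = 3*(2/3 + (-29 + x)/x) = 2 + 3*(-29 + x)/x)
(Q(9) + 14364) + (-237 - 6)*(-25) = ((5 - 87/9) + 14364) + (-237 - 6)*(-25) = ((5 - 87*1/9) + 14364) - 243*(-25) = ((5 - 29/3) + 14364) + 6075 = (-14/3 + 14364) + 6075 = 43078/3 + 6075 = 61303/3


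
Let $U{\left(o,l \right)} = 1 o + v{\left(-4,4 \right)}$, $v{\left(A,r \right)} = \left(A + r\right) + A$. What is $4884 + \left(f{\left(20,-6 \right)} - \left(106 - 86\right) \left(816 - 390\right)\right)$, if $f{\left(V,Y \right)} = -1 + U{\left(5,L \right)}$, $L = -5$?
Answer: $-3636$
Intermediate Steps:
$v{\left(A,r \right)} = r + 2 A$
$U{\left(o,l \right)} = -4 + o$ ($U{\left(o,l \right)} = 1 o + \left(4 + 2 \left(-4\right)\right) = o + \left(4 - 8\right) = o - 4 = -4 + o$)
$f{\left(V,Y \right)} = 0$ ($f{\left(V,Y \right)} = -1 + \left(-4 + 5\right) = -1 + 1 = 0$)
$4884 + \left(f{\left(20,-6 \right)} - \left(106 - 86\right) \left(816 - 390\right)\right) = 4884 + \left(0 - \left(106 - 86\right) \left(816 - 390\right)\right) = 4884 + \left(0 - 20 \cdot 426\right) = 4884 + \left(0 - 8520\right) = 4884 - 8520 = -3636$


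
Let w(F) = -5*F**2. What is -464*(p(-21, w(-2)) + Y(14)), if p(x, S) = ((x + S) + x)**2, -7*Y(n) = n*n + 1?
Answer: -12393904/7 ≈ -1.7706e+6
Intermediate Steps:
Y(n) = -1/7 - n**2/7 (Y(n) = -(n*n + 1)/7 = -(n**2 + 1)/7 = -(1 + n**2)/7 = -1/7 - n**2/7)
p(x, S) = (S + 2*x)**2 (p(x, S) = ((S + x) + x)**2 = (S + 2*x)**2)
-464*(p(-21, w(-2)) + Y(14)) = -464*((-5*(-2)**2 + 2*(-21))**2 + (-1/7 - 1/7*14**2)) = -464*((-5*4 - 42)**2 + (-1/7 - 1/7*196)) = -464*((-20 - 42)**2 + (-1/7 - 28)) = -464*((-62)**2 - 197/7) = -464*(3844 - 197/7) = -464*26711/7 = -12393904/7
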